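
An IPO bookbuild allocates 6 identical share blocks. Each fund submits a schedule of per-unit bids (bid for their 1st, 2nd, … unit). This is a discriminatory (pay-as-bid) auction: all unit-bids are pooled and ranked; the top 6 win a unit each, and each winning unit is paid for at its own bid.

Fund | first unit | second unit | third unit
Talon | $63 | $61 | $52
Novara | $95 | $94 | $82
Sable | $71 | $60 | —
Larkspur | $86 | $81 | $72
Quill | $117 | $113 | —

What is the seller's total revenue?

Total revenue: $587

All unit-bids, highest first — top 6: 117 (Quill-1), 113 (Quill-2), 95 (Novara-1), 94 (Novara-2), 86 (Larkspur-1), 82 (Novara-3)
Next rejected bid: $81 (not a price — pay-as-bid).
Each winning unit pays its own bid.
Revenue = 117 + 113 + 95 + 94 + 86 + 82 = $587.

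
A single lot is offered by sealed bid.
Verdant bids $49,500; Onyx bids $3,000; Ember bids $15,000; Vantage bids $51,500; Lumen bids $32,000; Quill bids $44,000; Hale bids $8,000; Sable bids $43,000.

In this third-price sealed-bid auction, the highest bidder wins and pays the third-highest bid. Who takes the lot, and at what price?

Third-price sealed-bid auction: the highest bidder wins and pays the third-highest bid.
Bids ranked: 51,500 (Vantage) > 49,500 (Verdant) > 44,000 (Quill) > 43,000 (Sable) > 32,000 (Lumen) > 15,000 (Ember) > …
Vantage wins; payment is bid #3 in the ranking = $44,000.

Vantage pays $44,000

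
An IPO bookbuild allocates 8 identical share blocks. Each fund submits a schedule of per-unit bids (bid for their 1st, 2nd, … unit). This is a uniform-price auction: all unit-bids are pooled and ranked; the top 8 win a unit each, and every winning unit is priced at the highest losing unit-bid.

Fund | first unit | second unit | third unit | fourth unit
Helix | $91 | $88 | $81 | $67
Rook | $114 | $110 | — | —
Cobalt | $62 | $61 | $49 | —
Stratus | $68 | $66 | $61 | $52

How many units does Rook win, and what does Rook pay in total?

Rook: 2 units, pays $124

Merging the schedules and taking the best 8: 114 (Rook-1), 110 (Rook-2), 91 (Helix-1), 88 (Helix-2), 81 (Helix-3), 68 (Stratus-1), 67 (Helix-4), 66 (Stratus-2)
The (k+1)-th unit-bid is $62.
Rook wins 2 unit(s) at $62 each.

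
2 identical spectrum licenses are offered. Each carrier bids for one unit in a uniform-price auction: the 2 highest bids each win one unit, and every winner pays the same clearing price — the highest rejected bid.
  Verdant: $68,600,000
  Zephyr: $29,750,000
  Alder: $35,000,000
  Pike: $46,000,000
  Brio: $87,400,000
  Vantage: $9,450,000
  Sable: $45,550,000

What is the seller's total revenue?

Total revenue: $92,000,000

Bids ranked high→low: 87,400,000 (Brio), 68,600,000 (Verdant), 46,000,000 (Pike), 45,550,000 (Sable), …
Winners (2 units): Brio, Verdant.
Clearing price = highest rejected bid = $46,000,000.
Total revenue = 2 × $46,000,000 = $92,000,000.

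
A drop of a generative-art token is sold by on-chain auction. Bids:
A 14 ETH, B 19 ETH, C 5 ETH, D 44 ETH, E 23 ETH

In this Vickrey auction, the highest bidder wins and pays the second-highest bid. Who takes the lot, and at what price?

Sorting bids: 44 (D) > 23 (E) > 19 (B) > 14 (A) > 5 (C)
D is highest; pays the second-highest bid, 23 ETH.

D pays 23 ETH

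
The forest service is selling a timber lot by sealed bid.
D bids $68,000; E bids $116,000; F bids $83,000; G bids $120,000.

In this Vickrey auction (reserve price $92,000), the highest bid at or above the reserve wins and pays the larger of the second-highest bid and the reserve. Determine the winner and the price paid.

Bids in order: 120,000 (G) > 116,000 (E) > 83,000 (F) > 68,000 (D)
Highest eligible bid: G at $120,000.
max(second-highest $116,000, reserve $92,000) = $116,000; the reserve does not bind.

G pays $116,000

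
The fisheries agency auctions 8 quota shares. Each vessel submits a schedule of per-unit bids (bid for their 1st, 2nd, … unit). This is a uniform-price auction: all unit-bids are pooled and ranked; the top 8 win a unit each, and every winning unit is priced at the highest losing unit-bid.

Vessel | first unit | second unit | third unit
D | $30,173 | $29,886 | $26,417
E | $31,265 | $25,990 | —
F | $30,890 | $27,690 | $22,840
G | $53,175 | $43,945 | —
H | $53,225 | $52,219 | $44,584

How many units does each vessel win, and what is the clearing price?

All unit-bids, highest first — top 8: 53,225 (H-1), 53,175 (G-1), 52,219 (H-2), 44,584 (H-3), 43,945 (G-2), 31,265 (E-1), 30,890 (F-1), 30,173 (D-1)
The (k+1)-th unit-bid is $29,886.
Allocation: D 1, E 1, F 1, G 2, H 3.

D 1, E 1, F 1, G 2, H 3; clearing price $29,886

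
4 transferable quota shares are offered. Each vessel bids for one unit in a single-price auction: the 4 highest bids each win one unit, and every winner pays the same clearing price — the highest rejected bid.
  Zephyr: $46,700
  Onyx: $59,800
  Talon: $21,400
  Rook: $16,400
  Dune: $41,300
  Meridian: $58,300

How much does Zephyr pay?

Zephyr pays $21,400

Ordering the bids: 59,800 (Onyx), 58,300 (Meridian), 46,700 (Zephyr), 41,300 (Dune), 21,400 (Talon), 16,400 (Rook)
The 4 highest are Onyx, Meridian, Zephyr, Dune.
Highest unsuccessful bid: $21,400 → clearing price.
Zephyr wins → pays $21,400.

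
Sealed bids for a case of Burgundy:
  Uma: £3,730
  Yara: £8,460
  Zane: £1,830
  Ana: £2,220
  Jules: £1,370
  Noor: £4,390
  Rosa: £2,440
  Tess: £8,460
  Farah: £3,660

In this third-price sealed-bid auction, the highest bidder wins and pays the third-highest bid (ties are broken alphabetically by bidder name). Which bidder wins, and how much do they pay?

Tess pays £4,390

Sorting bids: 8,460 (Tess) > 8,460 (Yara) > 4,390 (Noor) > 3,730 (Uma) > 3,660 (Farah) > 2,440 (Rosa) > …
Tess and Yara tie at £8,460; tie-break gives it to Tess.
Tess is highest; pays the third-highest bid, £4,390.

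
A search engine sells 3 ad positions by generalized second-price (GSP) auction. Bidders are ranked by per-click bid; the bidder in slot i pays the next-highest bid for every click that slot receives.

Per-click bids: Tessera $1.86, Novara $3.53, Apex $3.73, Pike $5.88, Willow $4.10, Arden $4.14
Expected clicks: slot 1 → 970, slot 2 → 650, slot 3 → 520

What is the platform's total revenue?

Total revenue: $8620.40

Sorting advertisers: $5.88 (Pike) > $4.14 (Arden) > $4.10 (Willow) > $3.73 (Apex) > …
Slot 1: Pike pays $4.14 × 970 = $4015.80
Slot 2: Arden pays $4.10 × 650 = $2665.00
Slot 3: Willow pays $3.73 × 520 = $1939.60
Total = $8620.40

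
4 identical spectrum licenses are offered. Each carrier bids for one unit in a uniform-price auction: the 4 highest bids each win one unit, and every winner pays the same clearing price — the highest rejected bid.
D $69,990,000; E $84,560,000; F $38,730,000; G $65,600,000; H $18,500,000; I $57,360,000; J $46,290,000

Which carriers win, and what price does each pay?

Ordering the bids: 84,560,000 (E), 69,990,000 (D), 65,600,000 (G), 57,360,000 (I), 46,290,000 (J), 38,730,000 (F), …
The 4 highest are E, D, G, I.
Clearing price = highest rejected bid = $46,290,000.

E, D, G, I; each pays $46,290,000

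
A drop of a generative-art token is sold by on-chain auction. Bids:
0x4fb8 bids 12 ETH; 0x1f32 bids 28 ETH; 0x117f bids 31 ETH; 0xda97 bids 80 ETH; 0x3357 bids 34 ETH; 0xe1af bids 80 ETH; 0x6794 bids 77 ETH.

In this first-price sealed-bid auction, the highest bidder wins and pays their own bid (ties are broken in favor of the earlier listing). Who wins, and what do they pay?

0xda97 pays 80 ETH

First-price sealed-bid auction: the highest bidder wins and pays their own bid.
Bids in order: 80 (0xda97) > 80 (0xe1af) > 77 (0x6794) > 34 (0x3357) > 31 (0x117f) > 28 (0x1f32) > …
Tie at 80 ETH → 0xda97 wins by tie-break.
0xda97 is highest → pays own bid, 80 ETH.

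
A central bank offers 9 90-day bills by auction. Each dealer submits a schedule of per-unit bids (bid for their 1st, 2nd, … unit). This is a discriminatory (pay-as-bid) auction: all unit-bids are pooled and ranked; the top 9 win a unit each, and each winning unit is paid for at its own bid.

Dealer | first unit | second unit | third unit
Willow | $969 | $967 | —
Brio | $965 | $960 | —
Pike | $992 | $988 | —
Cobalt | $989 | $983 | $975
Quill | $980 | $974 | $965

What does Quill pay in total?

Quill pays $1,954

Pooled unit-bids ranked (top 9): 992 (Pike-1), 989 (Cobalt-1), 988 (Pike-2), 983 (Cobalt-2), 980 (Quill-1), 975 (Cobalt-3), 974 (Quill-2), 969 (Willow-1), 967 (Willow-2)
Next rejected bid: $965 (not a price — pay-as-bid).
Quill's winning unit-bids: 980 + 974 = $1,954.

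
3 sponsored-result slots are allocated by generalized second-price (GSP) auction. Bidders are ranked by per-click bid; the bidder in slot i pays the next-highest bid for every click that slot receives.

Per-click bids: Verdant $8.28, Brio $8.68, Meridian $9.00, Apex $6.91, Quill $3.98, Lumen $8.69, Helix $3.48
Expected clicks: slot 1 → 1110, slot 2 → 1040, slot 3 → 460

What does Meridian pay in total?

Per-click bids in order: $9.00 (Meridian) > $8.69 (Lumen) > $8.68 (Brio) > $8.28 (Verdant) > …
Meridian holds slot 1 → pays next bid $8.69 × 1110 clicks = $9645.90.

Meridian pays $9645.90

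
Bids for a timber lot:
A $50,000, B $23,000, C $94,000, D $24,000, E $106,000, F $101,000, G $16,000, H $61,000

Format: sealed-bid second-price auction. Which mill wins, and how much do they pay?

Bids ranked: 106,000 (E) > 101,000 (F) > 94,000 (C) > 61,000 (H) > 50,000 (A) > 24,000 (D) > …
E is highest; pays the second-highest bid, $101,000.

E pays $101,000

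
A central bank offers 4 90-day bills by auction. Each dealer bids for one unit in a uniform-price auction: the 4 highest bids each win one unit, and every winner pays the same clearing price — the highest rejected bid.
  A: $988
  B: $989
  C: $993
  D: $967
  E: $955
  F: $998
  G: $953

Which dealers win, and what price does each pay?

Sorting: 998 (F), 993 (C), 989 (B), 988 (A), 967 (D), 955 (E), …
The 4 highest are F, C, B, A.
First losing bid is D's $967, which sets the uniform price.

F, C, B, A; each pays $967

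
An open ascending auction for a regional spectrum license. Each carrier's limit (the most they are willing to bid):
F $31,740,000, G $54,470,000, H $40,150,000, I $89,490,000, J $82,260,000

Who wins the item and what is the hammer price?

I wins at $82,260,000

Limits ranked: 89,490,000 (I) > 82,260,000 (J) > 54,470,000 (G) > 40,150,000 (H) > 31,740,000 (F)
Once the price passes $82,260,000, only I is left; the hammer falls at J's limit of $82,260,000.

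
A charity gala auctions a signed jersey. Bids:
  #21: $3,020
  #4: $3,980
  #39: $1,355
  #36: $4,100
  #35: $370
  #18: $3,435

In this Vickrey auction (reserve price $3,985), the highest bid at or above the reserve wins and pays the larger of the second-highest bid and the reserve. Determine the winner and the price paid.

Sorting bids: 4,100 (#36) > 3,980 (#4) > 3,435 (#18) > 3,020 (#21) > 1,355 (#39) > 370 (#35)
#36 has the top bid at or above the reserve ($4,100).
Second-highest bid $3,980 is below the reserve $3,985, so the reserve binds → payment $3,985.

#36 pays $3,985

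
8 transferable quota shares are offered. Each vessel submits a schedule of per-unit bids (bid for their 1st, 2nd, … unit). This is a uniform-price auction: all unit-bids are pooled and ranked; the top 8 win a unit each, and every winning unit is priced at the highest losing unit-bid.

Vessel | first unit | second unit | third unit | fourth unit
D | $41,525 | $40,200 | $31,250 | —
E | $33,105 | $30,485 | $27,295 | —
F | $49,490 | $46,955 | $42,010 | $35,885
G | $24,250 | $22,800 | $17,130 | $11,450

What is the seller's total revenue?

Total revenue: $243,880

All unit-bids, highest first — top 8: 49,490 (F-1), 46,955 (F-2), 42,010 (F-3), 41,525 (D-1), 40,200 (D-2), 35,885 (F-4), 33,105 (E-1), 31,250 (D-3)
Highest rejected unit-bid = $30,485.
Allocation: D 3, E 1, F 4. Every unit priced at $30,485.
Revenue = 8 × 30,485 = $243,880.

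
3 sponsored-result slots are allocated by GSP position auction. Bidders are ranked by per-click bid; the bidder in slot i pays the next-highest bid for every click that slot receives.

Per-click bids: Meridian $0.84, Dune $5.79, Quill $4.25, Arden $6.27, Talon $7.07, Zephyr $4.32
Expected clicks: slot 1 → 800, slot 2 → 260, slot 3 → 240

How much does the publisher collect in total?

Ranked by bid: $7.07 (Talon) > $6.27 (Arden) > $5.79 (Dune) > $4.32 (Zephyr) > …
Slot 1: Talon pays $6.27 × 800 = $5016.00
Slot 2: Arden pays $5.79 × 260 = $1505.40
Slot 3: Dune pays $4.32 × 240 = $1036.80
Total = $7558.20

Total revenue: $7558.20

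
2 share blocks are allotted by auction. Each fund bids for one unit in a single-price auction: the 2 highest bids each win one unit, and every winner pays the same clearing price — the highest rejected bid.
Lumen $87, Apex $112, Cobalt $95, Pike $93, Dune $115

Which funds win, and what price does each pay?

Sorting: 115 (Dune), 112 (Apex), 95 (Cobalt), 93 (Pike), …
Top 2: Dune, Apex.
First losing bid is Cobalt's $95, which sets the uniform price.

Dune, Apex; each pays $95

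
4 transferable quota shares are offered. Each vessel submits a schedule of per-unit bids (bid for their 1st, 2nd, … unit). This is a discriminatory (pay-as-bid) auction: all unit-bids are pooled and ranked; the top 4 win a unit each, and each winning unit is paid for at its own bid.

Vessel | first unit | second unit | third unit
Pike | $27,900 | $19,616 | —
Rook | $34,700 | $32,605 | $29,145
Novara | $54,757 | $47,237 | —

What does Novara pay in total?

All unit-bids, highest first — top 4: 54,757 (Novara-1), 47,237 (Novara-2), 34,700 (Rook-1), 32,605 (Rook-2)
Next rejected bid: $29,145 (not a price — pay-as-bid).
Novara's winning unit-bids: 54,757 + 47,237 = $101,994.

Novara pays $101,994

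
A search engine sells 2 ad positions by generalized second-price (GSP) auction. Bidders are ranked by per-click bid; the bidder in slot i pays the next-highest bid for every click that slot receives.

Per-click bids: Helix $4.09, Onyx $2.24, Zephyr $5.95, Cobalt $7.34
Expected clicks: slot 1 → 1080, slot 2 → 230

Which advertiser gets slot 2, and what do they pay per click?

Ranked by bid: $7.34 (Cobalt) > $5.95 (Zephyr) > $4.09 (Helix) > …
Slot 2 goes to the second-ranked bidder, Zephyr, who pays the next bid down: $4.09/click.

Zephyr; $4.09 per click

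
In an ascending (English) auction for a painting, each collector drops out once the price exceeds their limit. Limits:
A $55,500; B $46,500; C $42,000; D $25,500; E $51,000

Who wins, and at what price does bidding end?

Sorting limits: 55,500 (A) > 51,000 (E) > 46,500 (B) > 42,000 (C) > 25,500 (D)
Once the price passes $51,000, only A is left; the hammer falls at E's limit of $51,000.

A wins at $51,000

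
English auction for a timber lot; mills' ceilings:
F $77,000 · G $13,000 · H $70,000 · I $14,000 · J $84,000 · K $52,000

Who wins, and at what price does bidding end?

Limits ranked: 84,000 (J) > 77,000 (F) > 70,000 (H) > 52,000 (K) > 14,000 (I) > 13,000 (G)
Bidding ends when F exits at $77,000; J takes it.

J wins at $77,000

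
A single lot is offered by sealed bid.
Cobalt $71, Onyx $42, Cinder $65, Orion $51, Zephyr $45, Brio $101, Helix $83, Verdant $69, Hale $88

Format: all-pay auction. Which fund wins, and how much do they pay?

Rule: the highest bidder wins the item, but every bidder pays their own bid.
Sorting bids: 101 (Brio) > 88 (Hale) > 83 (Helix) > 71 (Cobalt) > 69 (Verdant) > 65 (Cinder) > …
Brio wins with the top bid; all bids are sunk regardless.

Brio pays $101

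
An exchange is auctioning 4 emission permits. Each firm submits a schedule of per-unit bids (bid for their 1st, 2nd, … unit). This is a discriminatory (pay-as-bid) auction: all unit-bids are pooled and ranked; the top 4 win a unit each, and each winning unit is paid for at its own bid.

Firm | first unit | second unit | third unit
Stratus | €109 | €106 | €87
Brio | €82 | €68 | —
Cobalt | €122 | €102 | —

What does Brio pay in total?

Brio pays €0

Merging the schedules and taking the best 4: 122 (Cobalt-1), 109 (Stratus-1), 106 (Stratus-2), 102 (Cobalt-2)
Next rejected bid: €87 (not a price — pay-as-bid).
Brio wins no units.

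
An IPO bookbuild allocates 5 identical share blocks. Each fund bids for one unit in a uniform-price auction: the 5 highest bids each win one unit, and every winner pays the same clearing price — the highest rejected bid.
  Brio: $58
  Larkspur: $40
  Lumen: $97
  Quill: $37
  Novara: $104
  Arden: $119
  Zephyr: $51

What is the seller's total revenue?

Total revenue: $200

Bids ranked high→low: 119 (Arden), 104 (Novara), 97 (Lumen), 58 (Brio), 51 (Zephyr), 40 (Larkspur), 37 (Quill)
The 5 highest are Arden, Novara, Lumen, Brio, Zephyr.
Highest unsuccessful bid: $40 → clearing price.
Total revenue = 5 × $40 = $200.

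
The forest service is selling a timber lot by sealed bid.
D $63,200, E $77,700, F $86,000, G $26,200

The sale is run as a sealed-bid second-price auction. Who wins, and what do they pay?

Bids in order: 86,000 (F) > 77,700 (E) > 63,200 (D) > 26,200 (G)
Second-price: F pays E's bid of $77,700.

F pays $77,700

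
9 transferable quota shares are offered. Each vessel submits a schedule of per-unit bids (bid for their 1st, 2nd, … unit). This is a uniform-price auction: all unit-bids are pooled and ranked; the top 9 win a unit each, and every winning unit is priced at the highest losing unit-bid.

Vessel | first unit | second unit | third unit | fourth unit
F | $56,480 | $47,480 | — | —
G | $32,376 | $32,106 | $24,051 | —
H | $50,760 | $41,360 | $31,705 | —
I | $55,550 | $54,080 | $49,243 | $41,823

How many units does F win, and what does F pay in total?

F: 2 units, pays $64,212

Pooled unit-bids ranked (top 9): 56,480 (F-1), 55,550 (I-1), 54,080 (I-2), 50,760 (H-1), 49,243 (I-3), 47,480 (F-2), 41,823 (I-4), 41,360 (H-2), 32,376 (G-1)
The (k+1)-th unit-bid is $32,106.
F wins 2 unit(s) at $32,106 each.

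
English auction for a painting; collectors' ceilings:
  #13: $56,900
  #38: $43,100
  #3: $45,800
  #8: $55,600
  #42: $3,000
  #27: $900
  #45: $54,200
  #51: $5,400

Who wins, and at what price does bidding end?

#13 wins at $55,600

Ascending (English) auction: the price rises until one bidder remains; the winner pays the price at which the last rival dropped out.
Limits in order: 56,900 (#13) > 55,600 (#8) > 54,200 (#45) > 45,800 (#3) > 43,100 (#38) > 5,400 (#51) > …
Bidding ends when #8 exits at $55,600; #13 takes it.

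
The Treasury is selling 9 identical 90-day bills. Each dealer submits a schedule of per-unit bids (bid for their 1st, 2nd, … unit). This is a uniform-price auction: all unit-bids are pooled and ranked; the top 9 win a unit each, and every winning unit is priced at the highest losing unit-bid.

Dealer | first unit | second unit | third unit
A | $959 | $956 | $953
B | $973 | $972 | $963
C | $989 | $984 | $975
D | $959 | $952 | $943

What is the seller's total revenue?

Pooled unit-bids ranked (top 9): 989 (C-1), 984 (C-2), 975 (C-3), 973 (B-1), 972 (B-2), 963 (B-3), 959 (A-1), 959 (D-1), 956 (A-2)
The (k+1)-th unit-bid is $953.
Allocation: A 2, B 3, C 3, D 1. Every unit priced at $953.
Revenue = 9 × 953 = $8,577.

Total revenue: $8,577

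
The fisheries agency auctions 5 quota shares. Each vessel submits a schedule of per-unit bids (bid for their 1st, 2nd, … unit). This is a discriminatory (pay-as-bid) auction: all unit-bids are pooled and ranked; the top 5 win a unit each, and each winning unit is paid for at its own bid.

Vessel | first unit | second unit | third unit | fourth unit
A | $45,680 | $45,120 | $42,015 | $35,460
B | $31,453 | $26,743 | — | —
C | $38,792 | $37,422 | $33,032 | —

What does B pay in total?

B pays $0

All unit-bids, highest first — top 5: 45,680 (A-1), 45,120 (A-2), 42,015 (A-3), 38,792 (C-1), 37,422 (C-2)
Next rejected bid: $35,460 (not a price — pay-as-bid).
B wins no units.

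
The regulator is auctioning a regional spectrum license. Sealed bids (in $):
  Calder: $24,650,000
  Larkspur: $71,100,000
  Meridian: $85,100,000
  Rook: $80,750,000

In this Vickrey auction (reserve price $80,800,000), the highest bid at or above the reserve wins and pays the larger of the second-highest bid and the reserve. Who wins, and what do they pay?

Meridian pays $80,800,000

Bids in order: 85,100,000 (Meridian) > 80,750,000 (Rook) > 71,100,000 (Larkspur) > 24,650,000 (Calder)
Highest eligible bid: Meridian at $85,100,000.
Second-highest bid $80,750,000 is below the reserve $80,800,000, so the reserve binds → payment $80,800,000.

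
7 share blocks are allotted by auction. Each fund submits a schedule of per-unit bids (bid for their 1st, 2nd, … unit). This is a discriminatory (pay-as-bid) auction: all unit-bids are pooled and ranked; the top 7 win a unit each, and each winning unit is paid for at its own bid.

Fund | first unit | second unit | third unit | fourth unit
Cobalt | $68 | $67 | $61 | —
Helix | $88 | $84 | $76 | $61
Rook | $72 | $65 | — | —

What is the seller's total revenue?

All unit-bids, highest first — top 7: 88 (Helix-1), 84 (Helix-2), 76 (Helix-3), 72 (Rook-1), 68 (Cobalt-1), 67 (Cobalt-2), 65 (Rook-2)
Next rejected bid: $61 (not a price — pay-as-bid).
Each winning unit pays its own bid.
Revenue = 88 + 84 + 76 + 72 + 68 + 67 + 65 = $520.

Total revenue: $520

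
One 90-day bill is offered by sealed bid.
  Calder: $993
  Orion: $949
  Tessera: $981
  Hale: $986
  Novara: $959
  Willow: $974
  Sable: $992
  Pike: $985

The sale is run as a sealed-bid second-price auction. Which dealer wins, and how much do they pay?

Calder pays $992

Bids in order: 993 (Calder) > 992 (Sable) > 986 (Hale) > 985 (Pike) > 981 (Tessera) > 974 (Willow) > …
Second-price: Calder pays Sable's bid of $992.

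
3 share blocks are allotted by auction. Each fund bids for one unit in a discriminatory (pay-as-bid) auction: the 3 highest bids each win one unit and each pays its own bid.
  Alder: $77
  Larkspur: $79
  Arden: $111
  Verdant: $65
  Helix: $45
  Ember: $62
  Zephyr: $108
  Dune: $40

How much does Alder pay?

Alder pays $0

Sorting: 111 (Arden), 108 (Zephyr), 79 (Larkspur), 77 (Alder), 65 (Verdant), …
Top 3: Arden, Zephyr, Larkspur.
Alder does not win → $0.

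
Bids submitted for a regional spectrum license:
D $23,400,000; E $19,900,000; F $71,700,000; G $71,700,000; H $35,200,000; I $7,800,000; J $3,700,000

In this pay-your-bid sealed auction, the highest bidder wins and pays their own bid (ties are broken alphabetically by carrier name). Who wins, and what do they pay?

Rule: the highest bidder wins and pays their own bid.
Sorting bids: 71,700,000 (F) > 71,700,000 (G) > 35,200,000 (H) > 23,400,000 (D) > 19,900,000 (E) > 7,800,000 (I) > …
F and G tie at $71,700,000; tie-break gives it to F.
First-price: F pays what they bid, $71,700,000.

F pays $71,700,000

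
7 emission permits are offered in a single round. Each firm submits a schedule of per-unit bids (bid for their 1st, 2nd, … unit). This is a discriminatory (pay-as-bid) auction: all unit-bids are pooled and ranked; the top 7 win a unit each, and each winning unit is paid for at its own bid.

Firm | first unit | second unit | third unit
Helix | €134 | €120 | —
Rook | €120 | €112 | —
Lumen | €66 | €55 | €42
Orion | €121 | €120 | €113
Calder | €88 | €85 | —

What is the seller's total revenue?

Total revenue: €840

Pooled unit-bids ranked (top 7): 134 (Helix-1), 121 (Orion-1), 120 (Helix-2), 120 (Rook-1), 120 (Orion-2), 113 (Orion-3), 112 (Rook-2)
Next rejected bid: €88 (not a price — pay-as-bid).
Each winning unit pays its own bid.
Revenue = 134 + 121 + 120 + 120 + 120 + 113 + 112 = €840.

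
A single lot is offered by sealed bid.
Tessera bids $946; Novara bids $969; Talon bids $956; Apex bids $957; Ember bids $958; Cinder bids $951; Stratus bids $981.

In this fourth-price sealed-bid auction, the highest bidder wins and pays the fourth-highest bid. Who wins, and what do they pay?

Bids ranked: 981 (Stratus) > 969 (Novara) > 958 (Ember) > 957 (Apex) > 956 (Talon) > 951 (Cinder) > …
Stratus is highest; pays the fourth-highest bid, $957.

Stratus pays $957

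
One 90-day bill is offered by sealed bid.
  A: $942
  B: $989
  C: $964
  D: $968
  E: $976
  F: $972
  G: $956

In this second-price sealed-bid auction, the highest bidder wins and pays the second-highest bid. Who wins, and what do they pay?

Bids ranked: 989 (B) > 976 (E) > 972 (F) > 968 (D) > 964 (C) > 956 (G) > …
B is highest; pays the second-highest bid, $976.

B pays $976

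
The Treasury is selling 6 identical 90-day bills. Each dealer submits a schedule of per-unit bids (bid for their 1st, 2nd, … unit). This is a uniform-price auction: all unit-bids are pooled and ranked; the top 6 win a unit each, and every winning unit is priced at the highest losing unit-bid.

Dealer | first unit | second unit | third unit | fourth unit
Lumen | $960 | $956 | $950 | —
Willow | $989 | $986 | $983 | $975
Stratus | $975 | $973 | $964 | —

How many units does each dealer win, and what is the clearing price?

Stratus 2, Willow 4; clearing price $964

Merging the schedules and taking the best 6: 989 (Willow-1), 986 (Willow-2), 983 (Willow-3), 975 (Willow-4), 975 (Stratus-1), 973 (Stratus-2)
The (k+1)-th unit-bid is $964.
Allocation: Stratus 2, Willow 4.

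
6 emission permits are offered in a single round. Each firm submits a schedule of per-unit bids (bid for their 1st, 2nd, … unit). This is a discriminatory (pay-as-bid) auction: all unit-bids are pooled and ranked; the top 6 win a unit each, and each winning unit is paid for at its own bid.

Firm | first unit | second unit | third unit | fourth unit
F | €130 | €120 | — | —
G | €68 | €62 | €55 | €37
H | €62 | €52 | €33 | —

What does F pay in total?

F pays €250

Merging the schedules and taking the best 6: 130 (F-1), 120 (F-2), 68 (G-1), 62 (G-2), 62 (H-1), 55 (G-3)
Next rejected bid: €52 (not a price — pay-as-bid).
F's winning unit-bids: 130 + 120 = €250.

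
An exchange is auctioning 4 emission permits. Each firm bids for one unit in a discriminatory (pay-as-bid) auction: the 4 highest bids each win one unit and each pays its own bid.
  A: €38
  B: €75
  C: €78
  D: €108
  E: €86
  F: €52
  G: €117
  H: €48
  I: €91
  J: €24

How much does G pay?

G pays €117

Bids ranked high→low: 117 (G), 108 (D), 91 (I), 86 (E), 78 (C), 75 (B), …
Winners (4 units): G, D, I, E.
G wins → own bid €117.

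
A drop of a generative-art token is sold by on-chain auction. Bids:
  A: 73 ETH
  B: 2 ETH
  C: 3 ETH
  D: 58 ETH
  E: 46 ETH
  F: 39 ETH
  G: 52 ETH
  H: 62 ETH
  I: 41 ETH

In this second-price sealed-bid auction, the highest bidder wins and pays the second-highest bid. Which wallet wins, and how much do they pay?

A pays 62 ETH

Bids in order: 73 (A) > 62 (H) > 58 (D) > 52 (G) > 46 (E) > 41 (I) > …
A wins with the highest bid; price is set by the runner-up at 62 ETH.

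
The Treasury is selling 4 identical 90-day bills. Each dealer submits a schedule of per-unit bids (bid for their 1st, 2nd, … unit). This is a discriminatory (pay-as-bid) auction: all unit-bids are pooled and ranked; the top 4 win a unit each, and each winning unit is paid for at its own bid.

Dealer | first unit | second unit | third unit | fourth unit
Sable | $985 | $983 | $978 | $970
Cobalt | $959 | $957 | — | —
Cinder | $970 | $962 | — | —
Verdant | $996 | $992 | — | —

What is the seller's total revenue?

Total revenue: $3,956

All unit-bids, highest first — top 4: 996 (Verdant-1), 992 (Verdant-2), 985 (Sable-1), 983 (Sable-2)
Next rejected bid: $978 (not a price — pay-as-bid).
Each winning unit pays its own bid.
Revenue = 996 + 992 + 985 + 983 = $3,956.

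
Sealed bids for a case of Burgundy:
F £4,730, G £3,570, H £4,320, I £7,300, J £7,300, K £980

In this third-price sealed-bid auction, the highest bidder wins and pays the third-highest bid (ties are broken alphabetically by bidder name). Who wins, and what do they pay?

I pays £4,730

Bids in order: 7,300 (I) > 7,300 (J) > 4,730 (F) > 4,320 (H) > 3,570 (G) > 980 (K)
I and J tie at £7,300; tie-break gives it to I.
I wins; payment is bid #3 in the ranking = £4,730.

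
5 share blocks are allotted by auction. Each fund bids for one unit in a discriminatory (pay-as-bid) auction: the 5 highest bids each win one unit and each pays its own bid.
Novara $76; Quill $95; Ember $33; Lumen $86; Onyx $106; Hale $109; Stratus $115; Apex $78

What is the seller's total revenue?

Total revenue: $511

Sorting: 115 (Stratus), 109 (Hale), 106 (Onyx), 95 (Quill), 86 (Lumen), 78 (Apex), 76 (Novara), …
Winners (5 units): Stratus, Hale, Onyx, Quill, Lumen.
Total revenue = 115 + 109 + 106 + 95 + 86 = $511.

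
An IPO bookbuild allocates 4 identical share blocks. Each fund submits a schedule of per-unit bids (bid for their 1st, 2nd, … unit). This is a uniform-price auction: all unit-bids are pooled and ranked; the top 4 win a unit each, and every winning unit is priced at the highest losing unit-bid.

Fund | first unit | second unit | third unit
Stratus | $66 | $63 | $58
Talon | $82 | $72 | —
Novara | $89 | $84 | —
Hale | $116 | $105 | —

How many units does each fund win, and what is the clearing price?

Hale 2, Novara 2; clearing price $82

All unit-bids, highest first — top 4: 116 (Hale-1), 105 (Hale-2), 89 (Novara-1), 84 (Novara-2)
The (k+1)-th unit-bid is $82.
Allocation: Hale 2, Novara 2.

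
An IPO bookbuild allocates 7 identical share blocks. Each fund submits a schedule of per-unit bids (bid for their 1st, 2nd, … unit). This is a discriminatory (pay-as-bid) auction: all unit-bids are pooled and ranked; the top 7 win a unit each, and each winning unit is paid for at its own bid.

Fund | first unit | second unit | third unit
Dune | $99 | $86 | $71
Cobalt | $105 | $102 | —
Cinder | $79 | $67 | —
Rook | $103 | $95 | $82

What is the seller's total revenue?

Total revenue: $672

All unit-bids, highest first — top 7: 105 (Cobalt-1), 103 (Rook-1), 102 (Cobalt-2), 99 (Dune-1), 95 (Rook-2), 86 (Dune-2), 82 (Rook-3)
Next rejected bid: $79 (not a price — pay-as-bid).
Each winning unit pays its own bid.
Revenue = 105 + 103 + 102 + 99 + 95 + 86 + 82 = $672.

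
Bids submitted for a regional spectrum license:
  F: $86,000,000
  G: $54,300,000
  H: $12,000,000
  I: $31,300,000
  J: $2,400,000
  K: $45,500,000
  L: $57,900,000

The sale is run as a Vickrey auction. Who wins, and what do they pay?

F pays $57,900,000

Bids in order: 86,000,000 (F) > 57,900,000 (L) > 54,300,000 (G) > 45,500,000 (K) > 31,300,000 (I) > 12,000,000 (H) > …
F is highest; pays the second-highest bid, $57,900,000.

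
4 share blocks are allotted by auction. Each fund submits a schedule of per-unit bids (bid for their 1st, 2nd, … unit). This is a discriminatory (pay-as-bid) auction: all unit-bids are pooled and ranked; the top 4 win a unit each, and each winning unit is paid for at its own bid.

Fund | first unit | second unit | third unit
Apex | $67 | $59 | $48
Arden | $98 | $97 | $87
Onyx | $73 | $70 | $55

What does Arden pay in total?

Arden pays $282

Merging the schedules and taking the best 4: 98 (Arden-1), 97 (Arden-2), 87 (Arden-3), 73 (Onyx-1)
Next rejected bid: $70 (not a price — pay-as-bid).
Arden's winning unit-bids: 98 + 97 + 87 = $282.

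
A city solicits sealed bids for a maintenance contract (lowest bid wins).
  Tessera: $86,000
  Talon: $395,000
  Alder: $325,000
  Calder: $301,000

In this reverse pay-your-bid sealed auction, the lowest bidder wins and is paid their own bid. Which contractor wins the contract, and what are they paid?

Reverse pay-your-bid sealed auction: the lowest bidder wins and is paid their own bid.
Sorting bids: 86,000 (Tessera) < 301,000 (Calder) < 325,000 (Alder) < 395,000 (Talon)
Tessera is lowest → is paid own bid, $86,000.

Tessera is paid $86,000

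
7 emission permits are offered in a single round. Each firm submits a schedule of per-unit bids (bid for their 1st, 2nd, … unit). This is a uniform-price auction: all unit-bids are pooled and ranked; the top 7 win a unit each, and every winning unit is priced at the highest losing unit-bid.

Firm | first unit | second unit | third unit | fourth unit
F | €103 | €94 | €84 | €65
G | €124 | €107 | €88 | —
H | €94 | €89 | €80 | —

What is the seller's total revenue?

Total revenue: €588

All unit-bids, highest first — top 7: 124 (G-1), 107 (G-2), 103 (F-1), 94 (F-2), 94 (H-1), 89 (H-2), 88 (G-3)
The (k+1)-th unit-bid is €84.
Allocation: F 2, G 3, H 2. Every unit priced at €84.
Revenue = 7 × 84 = €588.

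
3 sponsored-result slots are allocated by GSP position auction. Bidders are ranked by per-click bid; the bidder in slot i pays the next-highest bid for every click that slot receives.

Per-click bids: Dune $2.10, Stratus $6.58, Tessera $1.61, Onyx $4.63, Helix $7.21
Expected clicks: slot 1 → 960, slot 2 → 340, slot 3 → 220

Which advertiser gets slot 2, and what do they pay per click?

Stratus; $4.63 per click

Per-click bids in order: $7.21 (Helix) > $6.58 (Stratus) > $4.63 (Onyx) > $2.10 (Dune) > …
Slot 2 goes to the second-ranked bidder, Stratus, who pays the next bid down: $4.63/click.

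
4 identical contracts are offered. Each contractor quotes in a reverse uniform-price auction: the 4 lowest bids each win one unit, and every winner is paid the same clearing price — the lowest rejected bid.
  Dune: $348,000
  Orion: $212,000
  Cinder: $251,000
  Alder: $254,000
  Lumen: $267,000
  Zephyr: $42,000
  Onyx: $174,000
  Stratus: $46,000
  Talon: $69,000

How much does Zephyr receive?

Sorting: 42,000 (Zephyr), 46,000 (Stratus), 69,000 (Talon), 174,000 (Onyx), 212,000 (Orion), 251,000 (Cinder), …
Winners (4 units): Zephyr, Stratus, Talon, Onyx.
Clearing price = lowest rejected bid = $212,000.
Zephyr wins → is paid $212,000.

Zephyr is paid $212,000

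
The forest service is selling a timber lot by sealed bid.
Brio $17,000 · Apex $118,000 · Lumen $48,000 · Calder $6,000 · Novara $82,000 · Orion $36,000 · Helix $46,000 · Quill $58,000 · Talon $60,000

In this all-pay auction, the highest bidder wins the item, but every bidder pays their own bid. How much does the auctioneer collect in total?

Total revenue: $471,000

Rule: the highest bidder wins the item, but every bidder pays their own bid.
Bids ranked: 118,000 (Apex) > 82,000 (Novara) > 60,000 (Talon) > 58,000 (Quill) > 48,000 (Lumen) > 46,000 (Helix) > …
Apex wins with the top bid; all bids are sunk regardless.
Every bidder forfeits their bid regardless of winning.
Revenue = 17,000 + 118,000 + 48,000 + 6,000 + 82,000 + 36,000 + 46,000 + 58,000 + 60,000 = $471,000.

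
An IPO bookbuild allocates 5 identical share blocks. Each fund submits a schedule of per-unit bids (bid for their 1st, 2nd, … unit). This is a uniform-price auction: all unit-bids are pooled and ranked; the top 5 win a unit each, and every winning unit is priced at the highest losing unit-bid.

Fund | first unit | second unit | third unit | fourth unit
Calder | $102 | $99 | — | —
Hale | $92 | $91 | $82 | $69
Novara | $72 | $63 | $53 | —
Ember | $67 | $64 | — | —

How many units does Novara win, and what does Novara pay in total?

Novara: 0 units, pays $0

Pooled unit-bids ranked (top 5): 102 (Calder-1), 99 (Calder-2), 92 (Hale-1), 91 (Hale-2), 82 (Hale-3)
The (k+1)-th unit-bid is $72.
Novara wins 0 unit(s) at $72 each.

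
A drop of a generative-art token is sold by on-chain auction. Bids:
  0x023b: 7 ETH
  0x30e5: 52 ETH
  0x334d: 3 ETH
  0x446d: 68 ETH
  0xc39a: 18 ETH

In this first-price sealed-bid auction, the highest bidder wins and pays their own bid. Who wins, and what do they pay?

Sorting bids: 68 (0x446d) > 52 (0x30e5) > 18 (0xc39a) > 7 (0x023b) > 3 (0x334d)
First-price: 0x446d pays what they bid, 68 ETH.

0x446d pays 68 ETH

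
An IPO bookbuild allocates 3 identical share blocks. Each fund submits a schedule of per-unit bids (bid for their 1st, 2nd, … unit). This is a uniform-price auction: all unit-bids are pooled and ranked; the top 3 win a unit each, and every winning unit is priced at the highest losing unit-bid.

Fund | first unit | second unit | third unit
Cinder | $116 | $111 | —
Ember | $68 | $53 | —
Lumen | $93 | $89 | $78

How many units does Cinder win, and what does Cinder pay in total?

Cinder: 2 units, pays $178

Merging the schedules and taking the best 3: 116 (Cinder-1), 111 (Cinder-2), 93 (Lumen-1)
The (k+1)-th unit-bid is $89.
Cinder wins 2 unit(s) at $89 each.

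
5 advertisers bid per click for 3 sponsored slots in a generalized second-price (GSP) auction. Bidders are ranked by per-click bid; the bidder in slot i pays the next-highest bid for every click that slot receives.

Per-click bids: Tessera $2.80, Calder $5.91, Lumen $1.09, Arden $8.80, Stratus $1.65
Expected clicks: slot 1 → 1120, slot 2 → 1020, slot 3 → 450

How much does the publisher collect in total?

Total revenue: $10217.70

Per-click bids in order: $8.80 (Arden) > $5.91 (Calder) > $2.80 (Tessera) > $1.65 (Stratus) > …
Slot 1: Arden pays $5.91 × 1120 = $6619.20
Slot 2: Calder pays $2.80 × 1020 = $2856.00
Slot 3: Tessera pays $1.65 × 450 = $742.50
Total = $10217.70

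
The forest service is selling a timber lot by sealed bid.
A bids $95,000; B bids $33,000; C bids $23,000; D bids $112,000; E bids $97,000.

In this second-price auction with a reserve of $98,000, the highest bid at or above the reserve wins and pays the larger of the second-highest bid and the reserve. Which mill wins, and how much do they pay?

D pays $98,000

Sorting bids: 112,000 (D) > 97,000 (E) > 95,000 (A) > 33,000 (B) > 23,000 (C)
D has the top bid at or above the reserve ($112,000).
max(second-highest $97,000, reserve $98,000) = $98,000.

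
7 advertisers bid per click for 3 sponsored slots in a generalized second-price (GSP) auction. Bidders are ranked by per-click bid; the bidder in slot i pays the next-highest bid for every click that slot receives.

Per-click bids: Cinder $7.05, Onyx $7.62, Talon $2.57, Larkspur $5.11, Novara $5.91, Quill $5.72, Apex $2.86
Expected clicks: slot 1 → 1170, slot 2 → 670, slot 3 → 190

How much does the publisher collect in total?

Per-click bids in order: $7.62 (Onyx) > $7.05 (Cinder) > $5.91 (Novara) > $5.72 (Quill) > …
Slot 1: Onyx pays $7.05 × 1170 = $8248.50
Slot 2: Cinder pays $5.91 × 670 = $3959.70
Slot 3: Novara pays $5.72 × 190 = $1086.80
Total = $13295.00

Total revenue: $13295.00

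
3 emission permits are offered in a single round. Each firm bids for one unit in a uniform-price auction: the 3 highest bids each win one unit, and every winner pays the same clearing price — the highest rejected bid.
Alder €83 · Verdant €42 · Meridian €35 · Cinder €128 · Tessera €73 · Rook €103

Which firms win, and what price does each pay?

Bids ranked high→low: 128 (Cinder), 103 (Rook), 83 (Alder), 73 (Tessera), 42 (Verdant), …
Winners (3 units): Cinder, Rook, Alder.
Clearing price = highest rejected bid = €73.

Cinder, Rook, Alder; each pays €73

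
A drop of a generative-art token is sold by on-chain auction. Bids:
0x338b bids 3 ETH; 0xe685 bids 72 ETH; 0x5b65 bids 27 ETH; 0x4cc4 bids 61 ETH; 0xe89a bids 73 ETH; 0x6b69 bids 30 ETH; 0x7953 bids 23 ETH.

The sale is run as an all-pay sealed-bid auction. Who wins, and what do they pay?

0xe89a pays 73 ETH

Rule: the highest bidder wins the item, but every bidder pays their own bid.
Bids in order: 73 (0xe89a) > 72 (0xe685) > 61 (0x4cc4) > 30 (0x6b69) > 27 (0x5b65) > 23 (0x7953) > …
0xe89a is highest and takes the item; every bidder forfeits their bid.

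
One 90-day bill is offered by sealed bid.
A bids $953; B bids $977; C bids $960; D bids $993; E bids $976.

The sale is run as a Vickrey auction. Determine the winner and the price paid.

Bids in order: 993 (D) > 977 (B) > 976 (E) > 960 (C) > 953 (A)
D wins with the highest bid; price is set by the runner-up at $977.

D pays $977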